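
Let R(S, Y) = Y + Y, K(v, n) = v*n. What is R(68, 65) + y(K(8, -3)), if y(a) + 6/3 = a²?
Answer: 704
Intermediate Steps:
K(v, n) = n*v
R(S, Y) = 2*Y
y(a) = -2 + a²
R(68, 65) + y(K(8, -3)) = 2*65 + (-2 + (-3*8)²) = 130 + (-2 + (-24)²) = 130 + (-2 + 576) = 130 + 574 = 704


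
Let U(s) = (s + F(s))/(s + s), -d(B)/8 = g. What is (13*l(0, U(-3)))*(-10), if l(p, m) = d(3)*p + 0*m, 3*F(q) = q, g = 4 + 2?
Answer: 0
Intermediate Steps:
g = 6
d(B) = -48 (d(B) = -8*6 = -48)
F(q) = q/3
U(s) = ⅔ (U(s) = (s + s/3)/(s + s) = (4*s/3)/((2*s)) = (4*s/3)*(1/(2*s)) = ⅔)
l(p, m) = -48*p (l(p, m) = -48*p + 0*m = -48*p + 0 = -48*p)
(13*l(0, U(-3)))*(-10) = (13*(-48*0))*(-10) = (13*0)*(-10) = 0*(-10) = 0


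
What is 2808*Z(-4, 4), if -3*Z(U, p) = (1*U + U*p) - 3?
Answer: 21528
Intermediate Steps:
Z(U, p) = 1 - U/3 - U*p/3 (Z(U, p) = -((1*U + U*p) - 3)/3 = -((U + U*p) - 3)/3 = -(-3 + U + U*p)/3 = 1 - U/3 - U*p/3)
2808*Z(-4, 4) = 2808*(1 - ⅓*(-4) - ⅓*(-4)*4) = 2808*(1 + 4/3 + 16/3) = 2808*(23/3) = 21528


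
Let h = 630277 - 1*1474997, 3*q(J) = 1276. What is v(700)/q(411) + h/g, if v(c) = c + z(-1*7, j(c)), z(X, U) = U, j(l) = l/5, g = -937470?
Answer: 86007178/29905293 ≈ 2.8760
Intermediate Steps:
q(J) = 1276/3 (q(J) = (⅓)*1276 = 1276/3)
j(l) = l/5 (j(l) = l*(⅕) = l/5)
h = -844720 (h = 630277 - 1474997 = -844720)
v(c) = 6*c/5 (v(c) = c + c/5 = 6*c/5)
v(700)/q(411) + h/g = ((6/5)*700)/(1276/3) - 844720/(-937470) = 840*(3/1276) - 844720*(-1/937470) = 630/319 + 84472/93747 = 86007178/29905293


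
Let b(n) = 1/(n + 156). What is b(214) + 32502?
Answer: 12025741/370 ≈ 32502.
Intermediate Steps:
b(n) = 1/(156 + n)
b(214) + 32502 = 1/(156 + 214) + 32502 = 1/370 + 32502 = 12025741/370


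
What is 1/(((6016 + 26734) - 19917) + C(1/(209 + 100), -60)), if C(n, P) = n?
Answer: 309/3965398 ≈ 7.7924e-5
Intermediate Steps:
1/(((6016 + 26734) - 19917) + C(1/(209 + 100), -60)) = 1/(((6016 + 26734) - 19917) + 1/(209 + 100)) = 1/((32750 - 19917) + 1/309) = 1/(12833 + 1/309) = 1/(3965398/309) = 309/3965398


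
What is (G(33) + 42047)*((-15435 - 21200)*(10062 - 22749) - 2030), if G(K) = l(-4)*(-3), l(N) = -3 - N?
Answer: 19541471623460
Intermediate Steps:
G(K) = -3 (G(K) = (-3 - 1*(-4))*(-3) = (-3 + 4)*(-3) = 1*(-3) = -3)
(G(33) + 42047)*((-15435 - 21200)*(10062 - 22749) - 2030) = (-3 + 42047)*((-15435 - 21200)*(10062 - 22749) - 2030) = 42044*(-36635*(-12687) - 2030) = 42044*(464788245 - 2030) = 42044*464786215 = 19541471623460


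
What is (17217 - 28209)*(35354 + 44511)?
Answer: -877876080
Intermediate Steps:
(17217 - 28209)*(35354 + 44511) = -10992*79865 = -877876080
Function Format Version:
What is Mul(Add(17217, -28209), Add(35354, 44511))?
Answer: -877876080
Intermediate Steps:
Mul(Add(17217, -28209), Add(35354, 44511)) = Mul(-10992, 79865) = -877876080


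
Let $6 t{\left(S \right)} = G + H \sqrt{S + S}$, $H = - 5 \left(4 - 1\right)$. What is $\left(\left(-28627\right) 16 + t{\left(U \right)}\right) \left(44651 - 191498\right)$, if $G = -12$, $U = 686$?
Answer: $67260918798 + 5139645 \sqrt{7} \approx 6.7275 \cdot 10^{10}$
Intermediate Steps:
$H = -15$ ($H = \left(-5\right) 3 = -15$)
$t{\left(S \right)} = -2 - \frac{5 \sqrt{2} \sqrt{S}}{2}$ ($t{\left(S \right)} = \frac{-12 - 15 \sqrt{S + S}}{6} = \frac{-12 - 15 \sqrt{2 S}}{6} = \frac{-12 - 15 \sqrt{2} \sqrt{S}}{6} = -2 - \frac{5 \sqrt{2} \sqrt{S}}{2}$)
$\left(\left(-28627\right) 16 + t{\left(U \right)}\right) \left(44651 - 191498\right) = \left(\left(-28627\right) 16 - \left(2 + \frac{5 \sqrt{2} \sqrt{686}}{2}\right)\right) \left(44651 - 191498\right) = \left(-458032 - \left(2 + \frac{5 \sqrt{2} \cdot 7 \sqrt{14}}{2}\right)\right) \left(-146847\right) = \left(-458032 - \left(2 + 35 \sqrt{7}\right)\right) \left(-146847\right) = \left(-458034 - 35 \sqrt{7}\right) \left(-146847\right) = 67260918798 + 5139645 \sqrt{7}$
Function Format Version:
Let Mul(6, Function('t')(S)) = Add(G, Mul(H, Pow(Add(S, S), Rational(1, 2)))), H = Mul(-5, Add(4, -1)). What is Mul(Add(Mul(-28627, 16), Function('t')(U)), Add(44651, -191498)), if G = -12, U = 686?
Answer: Add(67260918798, Mul(5139645, Pow(7, Rational(1, 2)))) ≈ 6.7275e+10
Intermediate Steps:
H = -15 (H = Mul(-5, 3) = -15)
Function('t')(S) = Add(-2, Mul(Rational(-5, 2), Pow(2, Rational(1, 2)), Pow(S, Rational(1, 2)))) (Function('t')(S) = Mul(Rational(1, 6), Add(-12, Mul(-15, Pow(Add(S, S), Rational(1, 2))))) = Mul(Rational(1, 6), Add(-12, Mul(-15, Pow(Mul(2, S), Rational(1, 2))))) = Mul(Rational(1, 6), Add(-12, Mul(-15, Mul(Pow(2, Rational(1, 2)), Pow(S, Rational(1, 2)))))) = Mul(Rational(1, 6), Add(-12, Mul(-15, Pow(2, Rational(1, 2)), Pow(S, Rational(1, 2))))) = Add(-2, Mul(Rational(-5, 2), Pow(2, Rational(1, 2)), Pow(S, Rational(1, 2)))))
Mul(Add(Mul(-28627, 16), Function('t')(U)), Add(44651, -191498)) = Mul(Add(Mul(-28627, 16), Add(-2, Mul(Rational(-5, 2), Pow(2, Rational(1, 2)), Pow(686, Rational(1, 2))))), Add(44651, -191498)) = Mul(Add(-458032, Add(-2, Mul(Rational(-5, 2), Pow(2, Rational(1, 2)), Mul(7, Pow(14, Rational(1, 2)))))), -146847) = Mul(Add(-458032, Add(-2, Mul(-35, Pow(7, Rational(1, 2))))), -146847) = Mul(Add(-458034, Mul(-35, Pow(7, Rational(1, 2)))), -146847) = Add(67260918798, Mul(5139645, Pow(7, Rational(1, 2))))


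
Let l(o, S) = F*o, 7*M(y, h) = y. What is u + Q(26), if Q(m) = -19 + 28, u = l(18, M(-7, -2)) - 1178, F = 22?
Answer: -773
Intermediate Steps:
M(y, h) = y/7
l(o, S) = 22*o
u = -782 (u = 22*18 - 1178 = 396 - 1178 = -782)
Q(m) = 9
u + Q(26) = -782 + 9 = -773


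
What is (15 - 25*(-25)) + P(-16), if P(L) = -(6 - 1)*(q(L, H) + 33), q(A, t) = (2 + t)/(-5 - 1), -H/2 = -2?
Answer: 480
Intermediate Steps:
H = 4 (H = -2*(-2) = 4)
q(A, t) = -⅓ - t/6 (q(A, t) = (2 + t)/(-6) = (2 + t)*(-⅙) = -⅓ - t/6)
P(L) = -160 (P(L) = -(6 - 1)*((-⅓ - ⅙*4) + 33) = -5*((-⅓ - ⅔) + 33) = -5*(-1 + 33) = -5*32 = -1*160 = -160)
(15 - 25*(-25)) + P(-16) = (15 - 25*(-25)) - 160 = (15 + 625) - 160 = 640 - 160 = 480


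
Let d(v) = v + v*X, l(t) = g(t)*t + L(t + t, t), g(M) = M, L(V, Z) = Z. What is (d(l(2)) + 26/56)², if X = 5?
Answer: 1042441/784 ≈ 1329.6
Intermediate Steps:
l(t) = t + t² (l(t) = t*t + t = t² + t = t + t²)
d(v) = 6*v (d(v) = v + v*5 = v + 5*v = 6*v)
(d(l(2)) + 26/56)² = (6*(2*(1 + 2)) + 26/56)² = (6*(2*3) + 26*(1/56))² = (6*6 + 13/28)² = (36 + 13/28)² = (1021/28)² = 1042441/784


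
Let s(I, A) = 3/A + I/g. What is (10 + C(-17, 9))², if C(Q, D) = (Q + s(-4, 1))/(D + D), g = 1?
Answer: 81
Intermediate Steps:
s(I, A) = I + 3/A (s(I, A) = 3/A + I/1 = 3/A + I*1 = 3/A + I = I + 3/A)
C(Q, D) = (-1 + Q)/(2*D) (C(Q, D) = (Q + (-4 + 3/1))/(D + D) = (Q + (-4 + 3*1))/((2*D)) = (Q + (-4 + 3))*(1/(2*D)) = (Q - 1)*(1/(2*D)) = (-1 + Q)*(1/(2*D)) = (-1 + Q)/(2*D))
(10 + C(-17, 9))² = (10 + (½)*(-1 - 17)/9)² = (10 + (½)*(⅑)*(-18))² = (10 - 1)² = 9² = 81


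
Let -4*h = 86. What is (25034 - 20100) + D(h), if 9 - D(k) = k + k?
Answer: 4986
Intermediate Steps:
h = -43/2 (h = -1/4*86 = -43/2 ≈ -21.500)
D(k) = 9 - 2*k (D(k) = 9 - (k + k) = 9 - 2*k)
(25034 - 20100) + D(h) = (25034 - 20100) + (9 - 2*(-43/2)) = 4934 + (9 + 43) = 4934 + 52 = 4986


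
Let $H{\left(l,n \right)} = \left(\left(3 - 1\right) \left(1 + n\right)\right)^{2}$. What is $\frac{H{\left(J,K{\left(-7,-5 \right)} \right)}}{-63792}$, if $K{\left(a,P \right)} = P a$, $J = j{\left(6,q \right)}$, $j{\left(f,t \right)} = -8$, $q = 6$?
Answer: $- \frac{36}{443} \approx -0.081264$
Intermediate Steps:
$J = -8$
$H{\left(l,n \right)} = \left(2 + 2 n\right)^{2}$ ($H{\left(l,n \right)} = \left(2 \left(1 + n\right)\right)^{2} = \left(2 + 2 n\right)^{2}$)
$\frac{H{\left(J,K{\left(-7,-5 \right)} \right)}}{-63792} = \frac{4 \left(1 - -35\right)^{2}}{-63792} = 4 \left(1 + 35\right)^{2} \left(- \frac{1}{63792}\right) = 4 \cdot 36^{2} \left(- \frac{1}{63792}\right) = 4 \cdot 1296 \left(- \frac{1}{63792}\right) = 5184 \left(- \frac{1}{63792}\right) = - \frac{36}{443}$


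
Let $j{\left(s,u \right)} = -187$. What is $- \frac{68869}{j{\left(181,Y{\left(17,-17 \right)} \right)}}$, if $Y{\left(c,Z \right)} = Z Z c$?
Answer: $\frac{68869}{187} \approx 368.28$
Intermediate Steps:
$Y{\left(c,Z \right)} = c Z^{2}$ ($Y{\left(c,Z \right)} = Z^{2} c = c Z^{2}$)
$- \frac{68869}{j{\left(181,Y{\left(17,-17 \right)} \right)}} = - \frac{68869}{-187} = \left(-68869\right) \left(- \frac{1}{187}\right) = \frac{68869}{187}$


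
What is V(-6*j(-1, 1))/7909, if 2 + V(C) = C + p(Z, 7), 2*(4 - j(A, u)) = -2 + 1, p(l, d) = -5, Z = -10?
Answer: -34/7909 ≈ -0.0042989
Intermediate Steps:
j(A, u) = 9/2 (j(A, u) = 4 - (-2 + 1)/2 = 4 - ½*(-1) = 4 + ½ = 9/2)
V(C) = -7 + C (V(C) = -2 + (C - 5) = -2 + (-5 + C) = -7 + C)
V(-6*j(-1, 1))/7909 = (-7 - 6*9/2)/7909 = (-7 - 27)*(1/7909) = -34*1/7909 = -34/7909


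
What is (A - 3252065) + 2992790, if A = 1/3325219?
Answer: -862146156224/3325219 ≈ -2.5928e+5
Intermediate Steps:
A = 1/3325219 ≈ 3.0073e-7
(A - 3252065) + 2992790 = (1/3325219 - 3252065) + 2992790 = -10813828327234/3325219 + 2992790 = -862146156224/3325219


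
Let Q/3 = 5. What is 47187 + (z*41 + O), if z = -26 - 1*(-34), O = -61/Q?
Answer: 712664/15 ≈ 47511.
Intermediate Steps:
Q = 15 (Q = 3*5 = 15)
O = -61/15 ≈ -4.0667
z = 8 (z = -26 + 34 = 8)
47187 + (z*41 + O) = 47187 + (8*41 - 61/15) = 47187 + (328 - 61/15) = 47187 + 4859/15 = 712664/15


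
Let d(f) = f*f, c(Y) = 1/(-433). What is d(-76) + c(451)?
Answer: 2501007/433 ≈ 5776.0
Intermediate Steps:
c(Y) = -1/433
d(f) = f**2
d(-76) + c(451) = (-76)**2 - 1/433 = 5776 - 1/433 = 2501007/433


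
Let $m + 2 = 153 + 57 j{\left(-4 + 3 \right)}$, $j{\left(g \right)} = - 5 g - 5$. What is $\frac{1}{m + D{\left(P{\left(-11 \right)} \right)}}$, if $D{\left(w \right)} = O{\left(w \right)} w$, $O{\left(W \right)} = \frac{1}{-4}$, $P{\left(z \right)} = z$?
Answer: $\frac{4}{615} \approx 0.0065041$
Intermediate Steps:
$O{\left(W \right)} = - \frac{1}{4}$
$j{\left(g \right)} = -5 - 5 g$
$m = 151$ ($m = -2 + \left(153 + 57 \left(-5 - 5 \left(-4 + 3\right)\right)\right) = -2 + \left(153 + 57 \left(-5 - -5\right)\right) = -2 + \left(153 + 57 \left(-5 + 5\right)\right) = -2 + \left(153 + 57 \cdot 0\right) = -2 + \left(153 + 0\right) = -2 + 153 = 151$)
$D{\left(w \right)} = - \frac{w}{4}$
$\frac{1}{m + D{\left(P{\left(-11 \right)} \right)}} = \frac{1}{151 - - \frac{11}{4}} = \frac{1}{151 + \frac{11}{4}} = \frac{1}{\frac{615}{4}} = \frac{4}{615}$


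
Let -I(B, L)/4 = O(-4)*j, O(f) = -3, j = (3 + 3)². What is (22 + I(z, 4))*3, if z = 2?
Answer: 1362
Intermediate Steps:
j = 36 (j = 6² = 36)
I(B, L) = 432 (I(B, L) = -(-12)*36 = -4*(-108) = 432)
(22 + I(z, 4))*3 = (22 + 432)*3 = 454*3 = 1362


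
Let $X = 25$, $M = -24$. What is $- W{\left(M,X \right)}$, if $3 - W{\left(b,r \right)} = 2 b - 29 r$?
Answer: $-776$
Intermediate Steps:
$W{\left(b,r \right)} = 3 - 2 b + 29 r$ ($W{\left(b,r \right)} = 3 - \left(2 b - 29 r\right) = 3 - \left(- 29 r + 2 b\right) = 3 - 2 b + 29 r$)
$- W{\left(M,X \right)} = - (3 - -48 + 29 \cdot 25) = - (3 + 48 + 725) = \left(-1\right) 776 = -776$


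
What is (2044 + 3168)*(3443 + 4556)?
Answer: 41690788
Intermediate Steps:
(2044 + 3168)*(3443 + 4556) = 5212*7999 = 41690788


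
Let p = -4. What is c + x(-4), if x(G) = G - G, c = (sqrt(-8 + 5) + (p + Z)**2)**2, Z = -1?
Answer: (25 + I*sqrt(3))**2 ≈ 622.0 + 86.603*I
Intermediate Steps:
c = (25 + I*sqrt(3))**2 (c = (sqrt(-8 + 5) + (-4 - 1)**2)**2 = (sqrt(-3) + (-5)**2)**2 = (I*sqrt(3) + 25)**2 = (25 + I*sqrt(3))**2 ≈ 622.0 + 86.603*I)
x(G) = 0
c + x(-4) = (25 + I*sqrt(3))**2 + 0 = (25 + I*sqrt(3))**2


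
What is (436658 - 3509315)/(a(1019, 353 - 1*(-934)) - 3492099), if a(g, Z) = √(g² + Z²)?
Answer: 10730022437043/12194752731071 + 3072657*√2694730/12194752731071 ≈ 0.88030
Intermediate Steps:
a(g, Z) = √(Z² + g²)
(436658 - 3509315)/(a(1019, 353 - 1*(-934)) - 3492099) = (436658 - 3509315)/(√((353 - 1*(-934))² + 1019²) - 3492099) = -3072657/(√((353 + 934)² + 1038361) - 3492099) = -3072657/(√(1287² + 1038361) - 3492099) = -3072657/(√(1656369 + 1038361) - 3492099) = -3072657/(√2694730 - 3492099) = -3072657/(-3492099 + √2694730)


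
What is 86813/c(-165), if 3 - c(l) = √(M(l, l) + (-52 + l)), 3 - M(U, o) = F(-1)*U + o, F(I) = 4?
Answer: 86813/(3 - √611) ≈ -3997.2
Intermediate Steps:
M(U, o) = 3 - o - 4*U (M(U, o) = 3 - (4*U + o) = 3 - (o + 4*U) = 3 + (-o - 4*U) = 3 - o - 4*U)
c(l) = 3 - √(-49 - 4*l) (c(l) = 3 - √((3 - l - 4*l) + (-52 + l)) = 3 - √((3 - 5*l) + (-52 + l)) = 3 - √(-49 - 4*l))
86813/c(-165) = 86813/(3 - √(-49 - 4*(-165))) = 86813/(3 - √(-49 + 660)) = 86813/(3 - √611)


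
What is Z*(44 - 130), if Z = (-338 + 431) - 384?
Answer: 25026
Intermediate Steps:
Z = -291 (Z = 93 - 384 = -291)
Z*(44 - 130) = -291*(44 - 130) = -291*(-86) = 25026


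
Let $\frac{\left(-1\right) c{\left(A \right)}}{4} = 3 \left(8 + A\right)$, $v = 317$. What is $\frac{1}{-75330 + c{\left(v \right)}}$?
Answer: $- \frac{1}{79230} \approx -1.2621 \cdot 10^{-5}$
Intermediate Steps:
$c{\left(A \right)} = -96 - 12 A$ ($c{\left(A \right)} = - 4 \cdot 3 \left(8 + A\right) = - 4 \left(24 + 3 A\right) = -96 - 12 A$)
$\frac{1}{-75330 + c{\left(v \right)}} = \frac{1}{-75330 - 3900} = \frac{1}{-79230} = - \frac{1}{79230}$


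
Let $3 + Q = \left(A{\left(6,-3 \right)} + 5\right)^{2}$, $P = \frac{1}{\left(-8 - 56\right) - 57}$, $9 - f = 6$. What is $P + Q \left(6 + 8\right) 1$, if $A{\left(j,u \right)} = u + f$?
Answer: $\frac{37267}{121} \approx 307.99$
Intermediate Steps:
$f = 3$ ($f = 9 - 6 = 3$)
$A{\left(j,u \right)} = 3 + u$ ($A{\left(j,u \right)} = u + 3 = 3 + u$)
$P = - \frac{1}{121}$ ($P = \frac{1}{-64 - 57} = \frac{1}{-121} = - \frac{1}{121} \approx -0.0082645$)
$Q = 22$ ($Q = -3 + \left(\left(3 - 3\right) + 5\right)^{2} = -3 + \left(0 + 5\right)^{2} = -3 + 5^{2} = -3 + 25 = 22$)
$P + Q \left(6 + 8\right) 1 = - \frac{1}{121} + 22 \left(6 + 8\right) 1 = - \frac{1}{121} + 22 \cdot 14 \cdot 1 = - \frac{1}{121} + 22 \cdot 14 = - \frac{1}{121} + 308 = \frac{37267}{121}$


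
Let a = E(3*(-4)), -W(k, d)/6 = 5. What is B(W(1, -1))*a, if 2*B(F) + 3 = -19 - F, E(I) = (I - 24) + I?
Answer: -192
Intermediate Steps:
W(k, d) = -30 (W(k, d) = -6*5 = -30)
E(I) = -24 + 2*I (E(I) = (-24 + I) + I = -24 + 2*I)
B(F) = -11 - F/2 (B(F) = -3/2 + (-19 - F)/2 = -3/2 + (-19/2 - F/2) = -11 - F/2)
a = -48 (a = -24 + 2*(3*(-4)) = -24 + 2*(-12) = -24 - 24 = -48)
B(W(1, -1))*a = (-11 - ½*(-30))*(-48) = (-11 + 15)*(-48) = 4*(-48) = -192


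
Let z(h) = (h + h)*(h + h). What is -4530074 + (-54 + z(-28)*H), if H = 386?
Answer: -3319632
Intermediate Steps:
z(h) = 4*h² (z(h) = (2*h)*(2*h) = 4*h²)
-4530074 + (-54 + z(-28)*H) = -4530074 + (-54 + (4*(-28)²)*386) = -4530074 + (-54 + (4*784)*386) = -4530074 + (-54 + 3136*386) = -4530074 + (-54 + 1210496) = -4530074 + 1210442 = -3319632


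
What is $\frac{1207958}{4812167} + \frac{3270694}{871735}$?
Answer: $\frac{16792145001028}{4194934399745} \approx 4.003$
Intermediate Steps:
$\frac{1207958}{4812167} + \frac{3270694}{871735} = \frac{16792145001028}{4194934399745}$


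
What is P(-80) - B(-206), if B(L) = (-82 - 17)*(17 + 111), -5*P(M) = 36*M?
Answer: 13248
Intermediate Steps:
P(M) = -36*M/5
B(L) = -12672 (B(L) = -99*128 = -12672)
P(-80) - B(-206) = -36/5*(-80) - 1*(-12672) = 576 + 12672 = 13248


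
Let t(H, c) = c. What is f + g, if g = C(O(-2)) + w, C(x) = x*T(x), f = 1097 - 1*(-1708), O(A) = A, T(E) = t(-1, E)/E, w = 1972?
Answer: 4775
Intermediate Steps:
T(E) = 1 (T(E) = E/E = 1)
f = 2805 (f = 1097 + 1708 = 2805)
C(x) = x (C(x) = x*1 = x)
g = 1970 (g = -2 + 1972 = 1970)
f + g = 2805 + 1970 = 4775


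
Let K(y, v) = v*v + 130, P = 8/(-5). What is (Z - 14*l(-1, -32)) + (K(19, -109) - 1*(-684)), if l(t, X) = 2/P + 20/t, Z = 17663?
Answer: 61311/2 ≈ 30656.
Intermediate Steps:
P = -8/5 (P = 8*(-1/5) = -8/5 ≈ -1.6000)
K(y, v) = 130 + v**2 (K(y, v) = v**2 + 130 = 130 + v**2)
l(t, X) = -5/4 + 20/t (l(t, X) = 2/(-8/5) + 20/t = 2*(-5/8) + 20/t = -5/4 + 20/t)
(Z - 14*l(-1, -32)) + (K(19, -109) - 1*(-684)) = (17663 - 14*(-5/4 + 20/(-1))) + ((130 + (-109)**2) - 1*(-684)) = (17663 - 14*(-5/4 + 20*(-1))) + ((130 + 11881) + 684) = (17663 - 14*(-5/4 - 20)) + (12011 + 684) = (17663 - 14*(-85/4)) + 12695 = (17663 + 595/2) + 12695 = 35921/2 + 12695 = 61311/2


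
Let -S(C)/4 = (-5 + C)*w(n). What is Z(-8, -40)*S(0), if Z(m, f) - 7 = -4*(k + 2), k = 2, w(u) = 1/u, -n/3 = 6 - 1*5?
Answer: 60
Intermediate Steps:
n = -3 (n = -3*(6 - 1*5) = -3*(6 - 5) = -3*1 = -3)
S(C) = -20/3 + 4*C/3 (S(C) = -4*(-5 + C)/(-3) = -4*(-5 + C)*(-1)/3 = -4*(5/3 - C/3) = -20/3 + 4*C/3)
Z(m, f) = -9 (Z(m, f) = 7 - 4*(2 + 2) = 7 - 4*4 = 7 - 16 = -9)
Z(-8, -40)*S(0) = -9*(-20/3 + (4/3)*0) = -9*(-20/3 + 0) = -9*(-20/3) = 60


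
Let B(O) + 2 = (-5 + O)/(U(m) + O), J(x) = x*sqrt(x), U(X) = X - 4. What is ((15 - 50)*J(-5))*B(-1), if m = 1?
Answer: -175*I*sqrt(5)/2 ≈ -195.66*I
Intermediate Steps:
U(X) = -4 + X
J(x) = x**(3/2)
B(O) = -2 + (-5 + O)/(-3 + O) (B(O) = -2 + (-5 + O)/((-4 + 1) + O) = -2 + (-5 + O)/(-3 + O))
((15 - 50)*J(-5))*B(-1) = ((15 - 50)*(-5)**(3/2))*((1 - 1*(-1))/(-3 - 1)) = (-(-175)*I*sqrt(5))*((1 + 1)/(-4)) = (175*I*sqrt(5))*(-1/4*2) = (175*I*sqrt(5))*(-1/2) = -175*I*sqrt(5)/2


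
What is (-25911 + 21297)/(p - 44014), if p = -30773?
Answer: 1538/24929 ≈ 0.061695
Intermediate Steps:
(-25911 + 21297)/(p - 44014) = (-25911 + 21297)/(-30773 - 44014) = -4614/(-74787) = -4614*(-1/74787) = 1538/24929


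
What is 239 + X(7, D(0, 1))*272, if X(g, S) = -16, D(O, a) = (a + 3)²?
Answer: -4113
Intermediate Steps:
D(O, a) = (3 + a)²
239 + X(7, D(0, 1))*272 = 239 - 16*272 = 239 - 4352 = -4113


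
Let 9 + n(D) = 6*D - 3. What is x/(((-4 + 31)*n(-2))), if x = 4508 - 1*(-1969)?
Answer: -2159/216 ≈ -9.9954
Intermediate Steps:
n(D) = -12 + 6*D (n(D) = -9 + (6*D - 3) = -9 + (-3 + 6*D) = -12 + 6*D)
x = 6477 (x = 4508 + 1969 = 6477)
x/(((-4 + 31)*n(-2))) = 6477/(((-4 + 31)*(-12 + 6*(-2)))) = 6477/((27*(-12 - 12))) = 6477/((27*(-24))) = 6477/(-648) = 6477*(-1/648) = -2159/216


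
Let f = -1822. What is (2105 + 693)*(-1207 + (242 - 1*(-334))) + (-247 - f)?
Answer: -1763963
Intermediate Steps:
(2105 + 693)*(-1207 + (242 - 1*(-334))) + (-247 - f) = (2105 + 693)*(-1207 + (242 - 1*(-334))) + (-247 - 1*(-1822)) = 2798*(-1207 + (242 + 334)) + (-247 + 1822) = 2798*(-1207 + 576) + 1575 = 2798*(-631) + 1575 = -1765538 + 1575 = -1763963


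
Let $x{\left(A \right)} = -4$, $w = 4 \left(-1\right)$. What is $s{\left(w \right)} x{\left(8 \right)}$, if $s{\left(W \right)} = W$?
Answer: $16$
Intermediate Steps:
$w = -4$
$s{\left(w \right)} x{\left(8 \right)} = \left(-4\right) \left(-4\right) = 16$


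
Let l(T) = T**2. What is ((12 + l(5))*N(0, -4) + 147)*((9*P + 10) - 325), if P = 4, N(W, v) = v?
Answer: 279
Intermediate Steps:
((12 + l(5))*N(0, -4) + 147)*((9*P + 10) - 325) = ((12 + 5**2)*(-4) + 147)*((9*4 + 10) - 325) = ((12 + 25)*(-4) + 147)*((36 + 10) - 325) = (37*(-4) + 147)*(46 - 325) = (-148 + 147)*(-279) = -1*(-279) = 279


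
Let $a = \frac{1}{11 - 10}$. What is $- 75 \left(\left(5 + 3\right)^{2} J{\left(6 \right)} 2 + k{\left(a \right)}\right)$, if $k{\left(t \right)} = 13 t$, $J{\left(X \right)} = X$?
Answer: $-58575$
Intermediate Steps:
$a = 1$ ($a = 1^{-1} = 1$)
$- 75 \left(\left(5 + 3\right)^{2} J{\left(6 \right)} 2 + k{\left(a \right)}\right) = - 75 \left(\left(5 + 3\right)^{2} \cdot 6 \cdot 2 + 13 \cdot 1\right) = - 75 \left(8^{2} \cdot 6 \cdot 2 + 13\right) = - 75 \left(64 \cdot 6 \cdot 2 + 13\right) = - 75 \left(384 \cdot 2 + 13\right) = - 75 \left(768 + 13\right) = \left(-75\right) 781 = -58575$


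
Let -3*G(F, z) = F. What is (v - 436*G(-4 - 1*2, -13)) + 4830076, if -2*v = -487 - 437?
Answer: 4829666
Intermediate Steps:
G(F, z) = -F/3
v = 462 (v = -(-487 - 437)/2 = -1/2*(-924) = 462)
(v - 436*G(-4 - 1*2, -13)) + 4830076 = (462 - (-436)*(-4 - 1*2)/3) + 4830076 = (462 - (-436)*(-4 - 2)/3) + 4830076 = (462 - (-436)*(-6)/3) + 4830076 = (462 - 436*2) + 4830076 = (462 - 872) + 4830076 = -410 + 4830076 = 4829666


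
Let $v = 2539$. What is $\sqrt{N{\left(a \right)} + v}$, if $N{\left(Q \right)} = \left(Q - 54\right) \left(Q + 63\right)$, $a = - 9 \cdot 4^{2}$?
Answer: $\sqrt{18577} \approx 136.3$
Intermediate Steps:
$a = -144$ ($a = \left(-9\right) 16 = -144$)
$N{\left(Q \right)} = \left(-54 + Q\right) \left(63 + Q\right)$
$\sqrt{N{\left(a \right)} + v} = \sqrt{\left(-3402 + \left(-144\right)^{2} + 9 \left(-144\right)\right) + 2539} = \sqrt{\left(-3402 + 20736 - 1296\right) + 2539} = \sqrt{16038 + 2539} = \sqrt{18577}$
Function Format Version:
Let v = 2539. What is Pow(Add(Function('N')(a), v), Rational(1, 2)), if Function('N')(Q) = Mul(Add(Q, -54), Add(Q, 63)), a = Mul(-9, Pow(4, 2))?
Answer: Pow(18577, Rational(1, 2)) ≈ 136.30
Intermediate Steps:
a = -144 (a = Mul(-9, 16) = -144)
Function('N')(Q) = Mul(Add(-54, Q), Add(63, Q))
Pow(Add(Function('N')(a), v), Rational(1, 2)) = Pow(Add(Add(-3402, Pow(-144, 2), Mul(9, -144)), 2539), Rational(1, 2)) = Pow(Add(Add(-3402, 20736, -1296), 2539), Rational(1, 2)) = Pow(Add(16038, 2539), Rational(1, 2)) = Pow(18577, Rational(1, 2))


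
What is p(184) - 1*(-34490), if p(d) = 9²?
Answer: 34571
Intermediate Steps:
p(d) = 81
p(184) - 1*(-34490) = 81 - 1*(-34490) = 81 + 34490 = 34571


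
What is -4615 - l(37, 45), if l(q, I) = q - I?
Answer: -4607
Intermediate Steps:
-4615 - l(37, 45) = -4615 - (37 - 1*45) = -4615 - (37 - 45) = -4615 - 1*(-8) = -4615 + 8 = -4607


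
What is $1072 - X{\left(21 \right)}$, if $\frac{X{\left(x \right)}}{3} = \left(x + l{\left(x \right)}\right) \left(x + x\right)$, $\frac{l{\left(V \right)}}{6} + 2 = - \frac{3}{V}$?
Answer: $46$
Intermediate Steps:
$l{\left(V \right)} = -12 - \frac{18}{V}$ ($l{\left(V \right)} = -12 + 6 \left(- \frac{3}{V}\right) = -12 - \frac{18}{V}$)
$X{\left(x \right)} = 6 x \left(-12 + x - \frac{18}{x}\right)$ ($X{\left(x \right)} = 3 \left(x - \left(12 + \frac{18}{x}\right)\right) \left(x + x\right) = 3 \left(-12 + x - \frac{18}{x}\right) 2 x = 3 \cdot 2 x \left(-12 + x - \frac{18}{x}\right) = 6 x \left(-12 + x - \frac{18}{x}\right)$)
$1072 - X{\left(21 \right)} = 1072 - \left(-108 + 6 \cdot 21 \left(-12 + 21\right)\right) = 1072 - \left(-108 + 6 \cdot 21 \cdot 9\right) = 1072 - \left(-108 + 1134\right) = 1072 - 1026 = 46$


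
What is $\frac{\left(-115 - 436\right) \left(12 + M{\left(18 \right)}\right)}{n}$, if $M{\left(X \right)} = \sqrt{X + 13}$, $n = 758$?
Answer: $- \frac{3306}{379} - \frac{551 \sqrt{31}}{758} \approx -12.77$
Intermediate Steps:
$M{\left(X \right)} = \sqrt{13 + X}$
$\frac{\left(-115 - 436\right) \left(12 + M{\left(18 \right)}\right)}{n} = \frac{\left(-115 - 436\right) \left(12 + \sqrt{13 + 18}\right)}{758} = - 551 \left(12 + \sqrt{31}\right) \frac{1}{758} = \left(-6612 - 551 \sqrt{31}\right) \frac{1}{758} = - \frac{3306}{379} - \frac{551 \sqrt{31}}{758}$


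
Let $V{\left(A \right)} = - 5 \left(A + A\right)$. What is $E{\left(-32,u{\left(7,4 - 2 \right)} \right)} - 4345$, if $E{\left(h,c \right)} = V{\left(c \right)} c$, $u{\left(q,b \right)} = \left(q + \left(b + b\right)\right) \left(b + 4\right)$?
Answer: $-47905$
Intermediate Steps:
$V{\left(A \right)} = - 10 A$ ($V{\left(A \right)} = - 5 \cdot 2 A = - 10 A$)
$u{\left(q,b \right)} = \left(4 + b\right) \left(q + 2 b\right)$ ($u{\left(q,b \right)} = \left(q + 2 b\right) \left(4 + b\right) = \left(4 + b\right) \left(q + 2 b\right)$)
$E{\left(h,c \right)} = - 10 c^{2}$ ($E{\left(h,c \right)} = - 10 c c = - 10 c^{2}$)
$E{\left(-32,u{\left(7,4 - 2 \right)} \right)} - 4345 = - 10 \left(2 \left(4 - 2\right)^{2} + 4 \cdot 7 + 8 \left(4 - 2\right) + \left(4 - 2\right) 7\right)^{2} - 4345 = - 10 \left(2 \left(4 - 2\right)^{2} + 28 + 8 \left(4 - 2\right) + \left(4 - 2\right) 7\right)^{2} - 4345 = - 10 \left(2 \cdot 2^{2} + 28 + 8 \cdot 2 + 2 \cdot 7\right)^{2} - 4345 = - 10 \left(2 \cdot 4 + 28 + 16 + 14\right)^{2} - 4345 = - 10 \left(8 + 28 + 16 + 14\right)^{2} - 4345 = - 10 \cdot 66^{2} - 4345 = \left(-10\right) 4356 - 4345 = -43560 - 4345 = -47905$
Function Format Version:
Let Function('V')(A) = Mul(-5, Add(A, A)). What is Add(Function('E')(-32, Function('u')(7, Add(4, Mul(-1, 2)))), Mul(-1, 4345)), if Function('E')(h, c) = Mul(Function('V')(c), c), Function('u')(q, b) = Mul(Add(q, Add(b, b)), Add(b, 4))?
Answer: -47905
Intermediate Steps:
Function('V')(A) = Mul(-10, A) (Function('V')(A) = Mul(-5, Mul(2, A)) = Mul(-10, A))
Function('u')(q, b) = Mul(Add(4, b), Add(q, Mul(2, b))) (Function('u')(q, b) = Mul(Add(q, Mul(2, b)), Add(4, b)) = Mul(Add(4, b), Add(q, Mul(2, b))))
Function('E')(h, c) = Mul(-10, Pow(c, 2)) (Function('E')(h, c) = Mul(Mul(-10, c), c) = Mul(-10, Pow(c, 2)))
Add(Function('E')(-32, Function('u')(7, Add(4, Mul(-1, 2)))), Mul(-1, 4345)) = Add(Mul(-10, Pow(Add(Mul(2, Pow(Add(4, Mul(-1, 2)), 2)), Mul(4, 7), Mul(8, Add(4, Mul(-1, 2))), Mul(Add(4, Mul(-1, 2)), 7)), 2)), Mul(-1, 4345)) = Add(Mul(-10, Pow(Add(Mul(2, Pow(Add(4, -2), 2)), 28, Mul(8, Add(4, -2)), Mul(Add(4, -2), 7)), 2)), -4345) = Add(Mul(-10, Pow(Add(Mul(2, Pow(2, 2)), 28, Mul(8, 2), Mul(2, 7)), 2)), -4345) = Add(Mul(-10, Pow(Add(Mul(2, 4), 28, 16, 14), 2)), -4345) = Add(Mul(-10, Pow(Add(8, 28, 16, 14), 2)), -4345) = Add(Mul(-10, Pow(66, 2)), -4345) = Add(Mul(-10, 4356), -4345) = Add(-43560, -4345) = -47905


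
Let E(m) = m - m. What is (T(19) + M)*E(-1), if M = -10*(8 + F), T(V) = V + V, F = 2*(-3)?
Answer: 0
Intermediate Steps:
F = -6
T(V) = 2*V
M = -20 (M = -10*(8 - 6) = -10*2 = -20)
E(m) = 0
(T(19) + M)*E(-1) = (2*19 - 20)*0 = (38 - 20)*0 = 18*0 = 0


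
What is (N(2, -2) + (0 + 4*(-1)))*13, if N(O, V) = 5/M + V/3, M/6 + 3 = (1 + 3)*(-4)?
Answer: -2327/38 ≈ -61.237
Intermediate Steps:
M = -114 (M = -18 + 6*((1 + 3)*(-4)) = -18 + 6*(4*(-4)) = -18 + 6*(-16) = -18 - 96 = -114)
N(O, V) = -5/114 + V/3 (N(O, V) = 5/(-114) + V/3 = 5*(-1/114) + V*(⅓) = -5/114 + V/3)
(N(2, -2) + (0 + 4*(-1)))*13 = ((-5/114 + (⅓)*(-2)) + (0 + 4*(-1)))*13 = ((-5/114 - ⅔) + (0 - 4))*13 = (-27/38 - 4)*13 = -179/38*13 = -2327/38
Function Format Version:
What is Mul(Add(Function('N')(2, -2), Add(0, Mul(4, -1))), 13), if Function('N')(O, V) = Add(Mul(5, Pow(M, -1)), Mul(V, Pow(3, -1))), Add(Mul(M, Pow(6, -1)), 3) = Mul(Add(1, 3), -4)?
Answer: Rational(-2327, 38) ≈ -61.237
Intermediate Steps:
M = -114 (M = Add(-18, Mul(6, Mul(Add(1, 3), -4))) = Add(-18, Mul(6, Mul(4, -4))) = Add(-18, Mul(6, -16)) = Add(-18, -96) = -114)
Function('N')(O, V) = Add(Rational(-5, 114), Mul(Rational(1, 3), V)) (Function('N')(O, V) = Add(Mul(5, Pow(-114, -1)), Mul(V, Pow(3, -1))) = Add(Mul(5, Rational(-1, 114)), Mul(V, Rational(1, 3))) = Add(Rational(-5, 114), Mul(Rational(1, 3), V)))
Mul(Add(Function('N')(2, -2), Add(0, Mul(4, -1))), 13) = Mul(Add(Add(Rational(-5, 114), Mul(Rational(1, 3), -2)), Add(0, Mul(4, -1))), 13) = Mul(Add(Add(Rational(-5, 114), Rational(-2, 3)), Add(0, -4)), 13) = Mul(Add(Rational(-27, 38), -4), 13) = Mul(Rational(-179, 38), 13) = Rational(-2327, 38)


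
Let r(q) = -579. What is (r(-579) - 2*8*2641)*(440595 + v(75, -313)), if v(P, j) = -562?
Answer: -18848813555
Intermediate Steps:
(r(-579) - 2*8*2641)*(440595 + v(75, -313)) = (-579 - 2*8*2641)*(440595 - 562) = (-579 - 16*2641)*440033 = (-579 - 42256)*440033 = -42835*440033 = -18848813555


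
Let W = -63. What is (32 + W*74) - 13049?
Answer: -17679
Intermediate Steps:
(32 + W*74) - 13049 = (32 - 63*74) - 13049 = (32 - 4662) - 13049 = -4630 - 13049 = -17679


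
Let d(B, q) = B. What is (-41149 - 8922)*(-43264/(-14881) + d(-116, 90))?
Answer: 3663742964/647 ≈ 5.6627e+6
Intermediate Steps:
(-41149 - 8922)*(-43264/(-14881) + d(-116, 90)) = (-41149 - 8922)*(-43264/(-14881) - 116) = -50071*(-43264*(-1/14881) - 116) = -50071*(43264/14881 - 116) = -50071*(-1682932/14881) = 3663742964/647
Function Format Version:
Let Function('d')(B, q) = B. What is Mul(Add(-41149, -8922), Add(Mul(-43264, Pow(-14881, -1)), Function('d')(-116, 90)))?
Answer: Rational(3663742964, 647) ≈ 5.6627e+6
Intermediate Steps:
Mul(Add(-41149, -8922), Add(Mul(-43264, Pow(-14881, -1)), Function('d')(-116, 90))) = Mul(Add(-41149, -8922), Add(Mul(-43264, Pow(-14881, -1)), -116)) = Mul(-50071, Add(Mul(-43264, Rational(-1, 14881)), -116)) = Mul(-50071, Add(Rational(43264, 14881), -116)) = Mul(-50071, Rational(-1682932, 14881)) = Rational(3663742964, 647)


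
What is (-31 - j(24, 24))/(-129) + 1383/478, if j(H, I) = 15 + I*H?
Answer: 475723/61662 ≈ 7.7150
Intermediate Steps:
j(H, I) = 15 + H*I
(-31 - j(24, 24))/(-129) + 1383/478 = (-31 - (15 + 24*24))/(-129) + 1383/478 = (-31 - (15 + 576))*(-1/129) + 1383*(1/478) = (-31 - 1*591)*(-1/129) + 1383/478 = (-31 - 591)*(-1/129) + 1383/478 = -622*(-1/129) + 1383/478 = 622/129 + 1383/478 = 475723/61662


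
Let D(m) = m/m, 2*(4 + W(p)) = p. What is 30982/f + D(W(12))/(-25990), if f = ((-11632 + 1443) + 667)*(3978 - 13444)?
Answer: 3886342/12731604345 ≈ 0.00030525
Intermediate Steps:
W(p) = -4 + p/2
D(m) = 1
f = 90135252 (f = (-10189 + 667)*(-9466) = -9522*(-9466) = 90135252)
30982/f + D(W(12))/(-25990) = 30982/90135252 + 1/(-25990) = 30982*(1/90135252) + 1*(-1/25990) = 15491/45067626 - 1/25990 = 3886342/12731604345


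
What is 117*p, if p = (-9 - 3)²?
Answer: 16848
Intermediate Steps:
p = 144 (p = (-12)² = 144)
117*p = 117*144 = 16848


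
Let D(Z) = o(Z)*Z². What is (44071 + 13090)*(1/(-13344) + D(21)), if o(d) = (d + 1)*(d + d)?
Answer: 310811022320695/13344 ≈ 2.3292e+10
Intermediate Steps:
o(d) = 2*d*(1 + d) (o(d) = (1 + d)*(2*d) = 2*d*(1 + d))
D(Z) = 2*Z³*(1 + Z) (D(Z) = (2*Z*(1 + Z))*Z² = 2*Z³*(1 + Z))
(44071 + 13090)*(1/(-13344) + D(21)) = (44071 + 13090)*(1/(-13344) + 2*21³*(1 + 21)) = 57161*(-1/13344 + 2*9261*22) = 57161*(-1/13344 + 407484) = 57161*(5437466495/13344) = 310811022320695/13344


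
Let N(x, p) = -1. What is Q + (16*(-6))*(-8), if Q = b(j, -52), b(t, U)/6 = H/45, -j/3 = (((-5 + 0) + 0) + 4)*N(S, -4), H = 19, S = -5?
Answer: 11558/15 ≈ 770.53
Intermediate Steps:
j = -3 (j = -3*(((-5 + 0) + 0) + 4)*(-1) = -3*((-5 + 0) + 4)*(-1) = -3*(-5 + 4)*(-1) = -(-3)*(-1) = -3*1 = -3)
b(t, U) = 38/15 (b(t, U) = 6*(19/45) = 38/15)
Q = 38/15 ≈ 2.5333
Q + (16*(-6))*(-8) = 38/15 + (16*(-6))*(-8) = 38/15 - 96*(-8) = 38/15 + 768 = 11558/15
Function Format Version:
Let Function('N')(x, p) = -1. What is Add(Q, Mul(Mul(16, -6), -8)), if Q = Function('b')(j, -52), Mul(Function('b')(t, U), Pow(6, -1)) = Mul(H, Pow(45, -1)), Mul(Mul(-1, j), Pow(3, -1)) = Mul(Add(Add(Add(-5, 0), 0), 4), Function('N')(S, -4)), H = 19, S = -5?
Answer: Rational(11558, 15) ≈ 770.53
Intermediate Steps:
j = -3 (j = Mul(-3, Mul(Add(Add(Add(-5, 0), 0), 4), -1)) = Mul(-3, Mul(Add(Add(-5, 0), 4), -1)) = Mul(-3, Mul(Add(-5, 4), -1)) = Mul(-3, Mul(-1, -1)) = Mul(-3, 1) = -3)
Function('b')(t, U) = Rational(38, 15) (Function('b')(t, U) = Mul(6, Mul(19, Pow(45, -1))) = Mul(6, Mul(19, Rational(1, 45))) = Mul(6, Rational(19, 45)) = Rational(38, 15))
Q = Rational(38, 15) ≈ 2.5333
Add(Q, Mul(Mul(16, -6), -8)) = Add(Rational(38, 15), Mul(Mul(16, -6), -8)) = Add(Rational(38, 15), Mul(-96, -8)) = Add(Rational(38, 15), 768) = Rational(11558, 15)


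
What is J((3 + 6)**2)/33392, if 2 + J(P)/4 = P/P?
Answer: -1/8348 ≈ -0.00011979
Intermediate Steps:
J(P) = -4 (J(P) = -8 + 4*(P/P) = -8 + 4*1 = -8 + 4 = -4)
J((3 + 6)**2)/33392 = -4/33392 = -4*1/33392 = -1/8348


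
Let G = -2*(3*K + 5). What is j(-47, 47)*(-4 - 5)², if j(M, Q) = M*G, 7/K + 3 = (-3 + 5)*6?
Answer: 55836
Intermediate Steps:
K = 7/9 (K = 7/(-3 + (-3 + 5)*6) = 7/(-3 + 2*6) = 7/(-3 + 12) = 7/9 ≈ 0.77778)
G = -44/3 (G = -2*(3*(7/9) + 5) = -2*(7/3 + 5) = -2*22/3 = -44/3 ≈ -14.667)
j(M, Q) = -44*M/3 (j(M, Q) = M*(-44/3) = -44*M/3)
j(-47, 47)*(-4 - 5)² = (-44/3*(-47))*(-4 - 5)² = (2068/3)*(-9)² = (2068/3)*81 = 55836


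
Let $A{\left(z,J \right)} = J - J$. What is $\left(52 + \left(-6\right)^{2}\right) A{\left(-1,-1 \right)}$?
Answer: $0$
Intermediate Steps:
$A{\left(z,J \right)} = 0$
$\left(52 + \left(-6\right)^{2}\right) A{\left(-1,-1 \right)} = \left(52 + \left(-6\right)^{2}\right) 0 = \left(52 + 36\right) 0 = 88 \cdot 0 = 0$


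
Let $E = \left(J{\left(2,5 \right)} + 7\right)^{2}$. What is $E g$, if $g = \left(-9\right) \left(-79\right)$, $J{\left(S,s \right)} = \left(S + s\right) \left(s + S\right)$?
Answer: $2229696$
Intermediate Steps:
$J{\left(S,s \right)} = \left(S + s\right)^{2}$ ($J{\left(S,s \right)} = \left(S + s\right) \left(S + s\right) = \left(S + s\right)^{2}$)
$g = 711$
$E = 3136$ ($E = \left(\left(2 + 5\right)^{2} + 7\right)^{2} = \left(7^{2} + 7\right)^{2} = \left(49 + 7\right)^{2} = 56^{2} = 3136$)
$E g = 3136 \cdot 711 = 2229696$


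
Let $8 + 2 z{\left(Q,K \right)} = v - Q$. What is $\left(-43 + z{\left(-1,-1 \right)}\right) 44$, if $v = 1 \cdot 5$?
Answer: $-1936$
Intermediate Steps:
$v = 5$
$z{\left(Q,K \right)} = - \frac{3}{2} - \frac{Q}{2}$ ($z{\left(Q,K \right)} = -4 + \frac{5 - Q}{2} = -4 - \left(- \frac{5}{2} + \frac{Q}{2}\right) = - \frac{3}{2} - \frac{Q}{2}$)
$\left(-43 + z{\left(-1,-1 \right)}\right) 44 = \left(-43 - 1\right) 44 = \left(-44\right) 44 = -1936$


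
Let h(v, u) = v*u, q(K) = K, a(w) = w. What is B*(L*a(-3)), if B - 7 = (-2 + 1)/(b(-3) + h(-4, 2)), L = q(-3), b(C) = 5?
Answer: 66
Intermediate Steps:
h(v, u) = u*v
L = -3
B = 22/3 (B = 7 + (-2 + 1)/(5 + 2*(-4)) = 7 - 1/(5 - 8) = 7 - 1/(-3) = 7 - 1*(-⅓) = 7 + ⅓ = 22/3 ≈ 7.3333)
B*(L*a(-3)) = 22*(-3*(-3))/3 = (22/3)*9 = 66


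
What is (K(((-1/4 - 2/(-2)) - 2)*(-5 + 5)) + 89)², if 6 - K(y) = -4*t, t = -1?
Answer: 8281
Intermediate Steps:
K(y) = 2 (K(y) = 6 - (-4)*(-1) = 6 - 1*4 = 6 - 4 = 2)
(K(((-1/4 - 2/(-2)) - 2)*(-5 + 5)) + 89)² = (2 + 89)² = 91² = 8281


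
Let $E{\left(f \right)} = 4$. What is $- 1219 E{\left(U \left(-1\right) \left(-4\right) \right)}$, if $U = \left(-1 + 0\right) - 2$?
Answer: $-4876$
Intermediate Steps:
$U = -3$ ($U = -1 - 2 = -3$)
$- 1219 E{\left(U \left(-1\right) \left(-4\right) \right)} = \left(-1219\right) 4 = -4876$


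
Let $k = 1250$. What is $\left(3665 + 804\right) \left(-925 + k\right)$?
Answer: $1452425$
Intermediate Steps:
$\left(3665 + 804\right) \left(-925 + k\right) = \left(3665 + 804\right) \left(-925 + 1250\right) = 4469 \cdot 325 = 1452425$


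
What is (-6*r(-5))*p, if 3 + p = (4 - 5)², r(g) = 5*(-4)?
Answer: -240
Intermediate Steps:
r(g) = -20
p = -2 (p = -3 + (4 - 5)² = -3 + (-1)² = -3 + 1 = -2)
(-6*r(-5))*p = -6*(-20)*(-2) = 120*(-2) = -240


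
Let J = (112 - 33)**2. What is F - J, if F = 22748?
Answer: 16507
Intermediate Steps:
J = 6241 (J = 79**2 = 6241)
F - J = 22748 - 1*6241 = 22748 - 6241 = 16507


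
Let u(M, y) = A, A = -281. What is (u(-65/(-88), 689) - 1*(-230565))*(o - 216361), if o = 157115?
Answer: -13643405864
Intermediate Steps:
u(M, y) = -281
(u(-65/(-88), 689) - 1*(-230565))*(o - 216361) = (-281 - 1*(-230565))*(157115 - 216361) = (-281 + 230565)*(-59246) = 230284*(-59246) = -13643405864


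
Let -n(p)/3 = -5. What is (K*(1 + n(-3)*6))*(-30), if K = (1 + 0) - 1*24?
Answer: 62790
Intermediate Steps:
n(p) = 15 (n(p) = -3*(-5) = 15)
K = -23 (K = 1 - 24 = -23)
(K*(1 + n(-3)*6))*(-30) = -23*(1 + 15*6)*(-30) = -23*(1 + 90)*(-30) = -23*91*(-30) = -2093*(-30) = 62790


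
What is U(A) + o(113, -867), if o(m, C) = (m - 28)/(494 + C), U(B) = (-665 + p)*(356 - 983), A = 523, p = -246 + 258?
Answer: 152717678/373 ≈ 4.0943e+5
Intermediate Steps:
p = 12
U(B) = 409431 (U(B) = (-665 + 12)*(356 - 983) = -653*(-627) = 409431)
o(m, C) = (-28 + m)/(494 + C)
U(A) + o(113, -867) = 409431 + (-28 + 113)/(494 - 867) = 409431 + 85/(-373) = 409431 - 1/373*85 = 409431 - 85/373 = 152717678/373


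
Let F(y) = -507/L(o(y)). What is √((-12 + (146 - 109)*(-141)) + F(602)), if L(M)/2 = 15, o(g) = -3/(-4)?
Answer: I*√524590/10 ≈ 72.429*I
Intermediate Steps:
o(g) = ¾ (o(g) = -3*(-¼) = ¾)
L(M) = 30 (L(M) = 2*15 = 30)
F(y) = -169/10 (F(y) = -507/30 = -507*1/30 = -169/10)
√((-12 + (146 - 109)*(-141)) + F(602)) = √((-12 + (146 - 109)*(-141)) - 169/10) = √((-12 + 37*(-141)) - 169/10) = √((-12 - 5217) - 169/10) = √(-5229 - 169/10) = √(-52459/10) = I*√524590/10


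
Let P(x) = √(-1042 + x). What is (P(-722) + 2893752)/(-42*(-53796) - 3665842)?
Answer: -1446876/703205 - 21*I/703205 ≈ -2.0575 - 2.9863e-5*I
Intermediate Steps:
(P(-722) + 2893752)/(-42*(-53796) - 3665842) = (√(-1042 - 722) + 2893752)/(-42*(-53796) - 3665842) = (√(-1764) + 2893752)/(2259432 - 3665842) = (42*I + 2893752)/(-1406410) = (2893752 + 42*I)*(-1/1406410) = -1446876/703205 - 21*I/703205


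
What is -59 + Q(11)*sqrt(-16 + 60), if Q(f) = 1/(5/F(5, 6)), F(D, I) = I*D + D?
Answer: -59 + 14*sqrt(11) ≈ -12.567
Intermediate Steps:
F(D, I) = D + D*I (F(D, I) = D*I + D = D + D*I)
Q(f) = 7 (Q(f) = 1/(5/((5*(1 + 6)))) = 1/(5/((5*7))) = 1/(5/35) = 1/(5*(1/35)) = 1/(1/7) = 7)
-59 + Q(11)*sqrt(-16 + 60) = -59 + 7*sqrt(-16 + 60) = -59 + 7*sqrt(44) = -59 + 7*(2*sqrt(11)) = -59 + 14*sqrt(11)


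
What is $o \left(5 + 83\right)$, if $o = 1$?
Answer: $88$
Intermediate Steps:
$o \left(5 + 83\right) = 1 \left(5 + 83\right) = 1 \cdot 88 = 88$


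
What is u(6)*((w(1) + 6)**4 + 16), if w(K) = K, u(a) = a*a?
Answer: 87012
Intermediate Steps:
u(a) = a**2
u(6)*((w(1) + 6)**4 + 16) = 6**2*((1 + 6)**4 + 16) = 36*(7**4 + 16) = 36*(2401 + 16) = 36*2417 = 87012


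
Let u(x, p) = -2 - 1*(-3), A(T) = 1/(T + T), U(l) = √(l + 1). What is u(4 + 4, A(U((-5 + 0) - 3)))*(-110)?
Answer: -110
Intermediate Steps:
U(l) = √(1 + l)
A(T) = 1/(2*T)
u(x, p) = 1 (u(x, p) = -2 + 3 = 1)
u(4 + 4, A(U((-5 + 0) - 3)))*(-110) = 1*(-110) = -110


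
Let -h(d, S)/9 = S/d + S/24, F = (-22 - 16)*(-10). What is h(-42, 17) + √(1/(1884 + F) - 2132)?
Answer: -153/56 + I*√2731995402/1132 ≈ -2.7321 + 46.174*I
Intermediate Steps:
F = 380 (F = -38*(-10) = 380)
h(d, S) = -3*S/8 - 9*S/d (h(d, S) = -9*(S/d + S/24) = -9*(S/24 + S/d) = -3*S/8 - 9*S/d)
h(-42, 17) + √(1/(1884 + F) - 2132) = -3/8*17*(24 - 42)/(-42) + √(1/(1884 + 380) - 2132) = -3/8*17*(-1/42)*(-18) + √(1/2264 - 2132) = -153/56 + √(1/2264 - 2132) = -153/56 + √(-4826847/2264) = -153/56 + I*√2731995402/1132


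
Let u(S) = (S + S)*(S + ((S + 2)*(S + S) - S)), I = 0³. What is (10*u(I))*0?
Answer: 0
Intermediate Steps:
I = 0
u(S) = 4*S²*(2 + S) (u(S) = (2*S)*(S + ((2 + S)*(2*S) - S)) = (2*S)*(S + (2*S*(2 + S) - S)) = (2*S)*(S + (-S + 2*S*(2 + S))) = (2*S)*(2*S*(2 + S)) = 4*S²*(2 + S))
(10*u(I))*0 = (10*(4*0²*(2 + 0)))*0 = (10*(4*0*2))*0 = (10*0)*0 = 0*0 = 0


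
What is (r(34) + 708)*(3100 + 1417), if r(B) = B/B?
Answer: 3202553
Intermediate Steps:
r(B) = 1
(r(34) + 708)*(3100 + 1417) = (1 + 708)*(3100 + 1417) = 709*4517 = 3202553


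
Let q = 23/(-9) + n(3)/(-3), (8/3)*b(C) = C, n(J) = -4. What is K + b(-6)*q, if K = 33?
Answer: 143/4 ≈ 35.750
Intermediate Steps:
b(C) = 3*C/8
q = -11/9 (q = 23/(-9) - 4/(-3) = 23*(-⅑) - 4*(-⅓) = -23/9 + 4/3 = -11/9 ≈ -1.2222)
K + b(-6)*q = 33 + ((3/8)*(-6))*(-11/9) = 33 - 9/4*(-11/9) = 33 + 11/4 = 143/4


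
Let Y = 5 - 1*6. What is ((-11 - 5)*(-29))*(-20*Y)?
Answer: 9280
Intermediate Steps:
Y = -1 (Y = 5 - 6 = -1)
((-11 - 5)*(-29))*(-20*Y) = ((-11 - 5)*(-29))*(-20*(-1)) = -16*(-29)*20 = 464*20 = 9280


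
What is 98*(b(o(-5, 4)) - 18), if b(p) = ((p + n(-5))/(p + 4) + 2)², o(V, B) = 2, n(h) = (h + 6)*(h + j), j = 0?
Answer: -3087/2 ≈ -1543.5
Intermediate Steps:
n(h) = h*(6 + h) (n(h) = (h + 6)*(h + 0) = (6 + h)*h = h*(6 + h))
b(p) = (2 + (-5 + p)/(4 + p))² (b(p) = ((p - 5*(6 - 5))/(p + 4) + 2)² = ((p - 5*1)/(4 + p) + 2)² = ((p - 5)/(4 + p) + 2)² = ((-5 + p)/(4 + p) + 2)² = (2 + (-5 + p)/(4 + p))²)
98*(b(o(-5, 4)) - 18) = 98*(9*(1 + 2)²/(4 + 2)² - 18) = 98*(9*3²/6² - 18) = 98*(9*9*(1/36) - 18) = 98*(9/4 - 18) = 98*(-63/4) = -3087/2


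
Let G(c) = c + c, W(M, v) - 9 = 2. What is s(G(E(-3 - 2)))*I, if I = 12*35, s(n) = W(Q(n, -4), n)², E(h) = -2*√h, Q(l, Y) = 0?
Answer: 50820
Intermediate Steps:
W(M, v) = 11 (W(M, v) = 9 + 2 = 11)
G(c) = 2*c
s(n) = 121 (s(n) = 11² = 121)
I = 420
s(G(E(-3 - 2)))*I = 121*420 = 50820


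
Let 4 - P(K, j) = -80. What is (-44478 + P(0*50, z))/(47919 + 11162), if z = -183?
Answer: -44394/59081 ≈ -0.75141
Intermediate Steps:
P(K, j) = 84 (P(K, j) = 4 - 1*(-80) = 4 + 80 = 84)
(-44478 + P(0*50, z))/(47919 + 11162) = (-44478 + 84)/(47919 + 11162) = -44394/59081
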